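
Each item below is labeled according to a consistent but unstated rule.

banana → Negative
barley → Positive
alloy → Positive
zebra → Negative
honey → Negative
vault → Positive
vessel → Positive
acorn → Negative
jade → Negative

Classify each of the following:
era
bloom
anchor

Negative, Positive, Negative

The distinguishing property — contains 'l' — holds for all the 'Positive' cases and none of the 'Negative' cases.
era → no 'l' → Negative.
bloom → has 'l' → Positive.
anchor → no 'l' → Negative.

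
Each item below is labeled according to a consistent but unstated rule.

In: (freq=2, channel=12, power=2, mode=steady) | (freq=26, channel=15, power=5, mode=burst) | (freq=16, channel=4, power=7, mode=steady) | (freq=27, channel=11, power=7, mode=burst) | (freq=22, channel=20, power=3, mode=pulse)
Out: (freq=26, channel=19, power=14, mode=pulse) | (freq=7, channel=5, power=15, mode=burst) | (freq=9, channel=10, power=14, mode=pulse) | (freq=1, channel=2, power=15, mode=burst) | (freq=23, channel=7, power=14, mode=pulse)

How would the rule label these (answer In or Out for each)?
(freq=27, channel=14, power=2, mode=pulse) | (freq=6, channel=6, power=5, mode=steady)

In, In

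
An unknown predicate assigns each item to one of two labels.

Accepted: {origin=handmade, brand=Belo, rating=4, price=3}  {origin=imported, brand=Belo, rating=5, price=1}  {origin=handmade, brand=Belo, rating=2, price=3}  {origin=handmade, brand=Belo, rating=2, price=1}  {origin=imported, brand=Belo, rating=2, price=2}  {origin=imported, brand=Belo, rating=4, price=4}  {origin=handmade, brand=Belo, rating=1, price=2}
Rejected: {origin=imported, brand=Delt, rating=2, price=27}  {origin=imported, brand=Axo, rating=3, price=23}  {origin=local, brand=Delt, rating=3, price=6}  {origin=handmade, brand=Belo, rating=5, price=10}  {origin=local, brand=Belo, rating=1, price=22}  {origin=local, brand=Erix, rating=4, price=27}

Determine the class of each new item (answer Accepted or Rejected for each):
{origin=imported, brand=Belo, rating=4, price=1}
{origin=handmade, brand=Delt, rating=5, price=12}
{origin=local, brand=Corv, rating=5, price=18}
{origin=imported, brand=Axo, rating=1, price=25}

Every 'Accepted' example satisfies: price ≤ 4. None of the 'Rejected' examples do.
{origin=imported, brand=Belo, rating=4, price=1}: price = 1 — matches, so Accepted. {origin=handmade, brand=Delt, rating=5, price=12}: price = 12 — doesn't match, so Rejected. {origin=local, brand=Corv, rating=5, price=18}: price = 18 — doesn't match, so Rejected. {origin=imported, brand=Axo, rating=1, price=25}: price = 25 — doesn't match, so Rejected.

Accepted, Rejected, Rejected, Rejected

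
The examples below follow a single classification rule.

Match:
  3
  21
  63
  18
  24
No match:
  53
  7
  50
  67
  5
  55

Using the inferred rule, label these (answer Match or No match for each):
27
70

Match, No match

A rule that fits every label: multiple of 3 — true of each 'Match' example, false of each 'No match' one.
Match: 27, since 27 = 3·9. No match: 70, since 70 = 3·23 + 1.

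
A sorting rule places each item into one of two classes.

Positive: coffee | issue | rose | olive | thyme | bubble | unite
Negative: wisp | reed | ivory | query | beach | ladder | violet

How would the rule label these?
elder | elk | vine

Negative, Negative, Positive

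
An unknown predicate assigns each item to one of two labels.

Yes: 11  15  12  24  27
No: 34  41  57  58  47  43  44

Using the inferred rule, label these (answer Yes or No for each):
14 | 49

Yes, No

Rule: at most 27. This holds for each 'Yes' example and fails for each 'No' one.
14 — 14 ≤ 27, hence Yes. 49 — 49 > 27, hence No.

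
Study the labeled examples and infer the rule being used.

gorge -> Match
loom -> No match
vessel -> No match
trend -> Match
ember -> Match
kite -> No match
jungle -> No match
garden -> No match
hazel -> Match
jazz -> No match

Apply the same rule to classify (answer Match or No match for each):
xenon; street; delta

A rule that fits every label: odd length — true of each 'Match' example, false of each 'No match' one.
xenon: length 5 — matches, so Match. street: length 6 — fails this test, so No match. delta: length 5 — matches, so Match.

Match, No match, Match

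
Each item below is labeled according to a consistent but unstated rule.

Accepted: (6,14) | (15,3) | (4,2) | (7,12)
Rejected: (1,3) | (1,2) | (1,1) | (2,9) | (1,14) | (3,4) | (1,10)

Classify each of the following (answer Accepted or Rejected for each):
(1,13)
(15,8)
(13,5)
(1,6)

The distinguishing property — first ≥ 4 — holds for all the 'Accepted' cases and none of the 'Rejected' cases.
Rejected: (1,13), since first 1. Accepted: (15,8), since first 15. Accepted: (13,5), since first 13. Rejected: (1,6), since first 1.

Rejected, Accepted, Accepted, Rejected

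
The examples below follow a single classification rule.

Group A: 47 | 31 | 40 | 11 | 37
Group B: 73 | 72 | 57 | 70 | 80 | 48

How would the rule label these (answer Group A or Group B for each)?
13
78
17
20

Group A, Group B, Group A, Group A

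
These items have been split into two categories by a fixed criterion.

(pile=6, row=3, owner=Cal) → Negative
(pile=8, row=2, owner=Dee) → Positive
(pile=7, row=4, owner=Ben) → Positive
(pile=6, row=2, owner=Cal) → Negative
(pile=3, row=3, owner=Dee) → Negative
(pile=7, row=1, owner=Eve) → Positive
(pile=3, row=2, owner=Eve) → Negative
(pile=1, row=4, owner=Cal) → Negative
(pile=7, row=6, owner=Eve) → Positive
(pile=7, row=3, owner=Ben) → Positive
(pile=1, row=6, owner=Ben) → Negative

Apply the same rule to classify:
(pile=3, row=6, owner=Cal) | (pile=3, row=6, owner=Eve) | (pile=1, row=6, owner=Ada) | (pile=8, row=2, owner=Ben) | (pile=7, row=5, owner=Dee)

Negative, Negative, Negative, Positive, Positive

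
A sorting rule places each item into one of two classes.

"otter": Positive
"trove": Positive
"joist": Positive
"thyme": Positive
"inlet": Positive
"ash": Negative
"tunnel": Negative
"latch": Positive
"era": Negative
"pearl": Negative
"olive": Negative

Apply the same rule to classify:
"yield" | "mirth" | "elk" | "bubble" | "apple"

Negative, Positive, Negative, Negative, Negative

The rule appears to be: odd length AND contains 't'.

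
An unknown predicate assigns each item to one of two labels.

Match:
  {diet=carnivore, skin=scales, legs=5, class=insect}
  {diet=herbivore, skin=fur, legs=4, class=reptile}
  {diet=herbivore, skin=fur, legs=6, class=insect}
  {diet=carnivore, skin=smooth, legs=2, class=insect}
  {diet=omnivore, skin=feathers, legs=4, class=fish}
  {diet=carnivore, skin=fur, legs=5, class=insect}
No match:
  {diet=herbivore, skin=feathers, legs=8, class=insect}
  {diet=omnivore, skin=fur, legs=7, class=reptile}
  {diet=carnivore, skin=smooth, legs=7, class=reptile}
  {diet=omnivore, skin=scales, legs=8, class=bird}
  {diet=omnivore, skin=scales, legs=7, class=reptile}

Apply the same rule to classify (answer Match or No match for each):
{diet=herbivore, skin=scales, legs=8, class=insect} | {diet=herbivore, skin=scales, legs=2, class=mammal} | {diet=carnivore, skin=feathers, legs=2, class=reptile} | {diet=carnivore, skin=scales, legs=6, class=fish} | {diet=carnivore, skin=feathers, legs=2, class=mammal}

No match, Match, Match, Match, Match

A rule that fits every label: legs ≤ 6 — true of each 'Match' example, false of each 'No match' one.
{diet=herbivore, skin=scales, legs=8, class=insect}: legs = 8 — doesn't qualify, so No match. {diet=herbivore, skin=scales, legs=2, class=mammal}: legs = 2 — has this property, so Match. {diet=carnivore, skin=feathers, legs=2, class=reptile}: legs = 2 — has this property, so Match. {diet=carnivore, skin=scales, legs=6, class=fish}: legs = 6 — has this property, so Match. {diet=carnivore, skin=feathers, legs=2, class=mammal}: legs = 2 — has this property, so Match.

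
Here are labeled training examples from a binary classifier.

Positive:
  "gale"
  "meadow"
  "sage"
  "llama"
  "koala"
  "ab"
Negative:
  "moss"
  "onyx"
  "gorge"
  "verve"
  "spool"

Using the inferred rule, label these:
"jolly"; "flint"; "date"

All 'Positive' examples share one property — contains 'a' — and every 'Negative' example lacks it.
"jolly": no 'a' — does not fit, so Negative. "flint": no 'a' — does not fit, so Negative. "date": has 'a' — passes, so Positive.

Negative, Negative, Positive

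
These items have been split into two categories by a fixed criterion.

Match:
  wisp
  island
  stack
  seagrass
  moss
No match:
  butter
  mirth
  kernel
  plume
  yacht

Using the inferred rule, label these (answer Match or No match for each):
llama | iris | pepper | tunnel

One predicate separates the groups cleanly: contains 's'.

No match, Match, No match, No match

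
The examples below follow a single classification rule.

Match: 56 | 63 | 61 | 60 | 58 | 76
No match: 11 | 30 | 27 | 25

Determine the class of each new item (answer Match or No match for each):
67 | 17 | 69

Match, No match, Match

The simplest hypothesis consistent with all the labels is: at least 56.
67: 67 ≥ 56, checks out → Match. 17: 17 < 56, fails this test → No match. 69: 69 ≥ 56, checks out → Match.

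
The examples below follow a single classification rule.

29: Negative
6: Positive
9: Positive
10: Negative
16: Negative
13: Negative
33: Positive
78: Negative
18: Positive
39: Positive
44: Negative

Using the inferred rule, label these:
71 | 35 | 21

Negative, Negative, Positive

The pattern is that an item is 'Positive' exactly when: multiple of 3 AND at most 39.
71: 71 = 3·23 + 2, 71 > 39, doesn't qualify → Negative. 35: 35 = 3·11 + 2, 35 ≤ 39, doesn't qualify → Negative. 21: 21 = 3·7, 21 ≤ 39, checks out → Positive.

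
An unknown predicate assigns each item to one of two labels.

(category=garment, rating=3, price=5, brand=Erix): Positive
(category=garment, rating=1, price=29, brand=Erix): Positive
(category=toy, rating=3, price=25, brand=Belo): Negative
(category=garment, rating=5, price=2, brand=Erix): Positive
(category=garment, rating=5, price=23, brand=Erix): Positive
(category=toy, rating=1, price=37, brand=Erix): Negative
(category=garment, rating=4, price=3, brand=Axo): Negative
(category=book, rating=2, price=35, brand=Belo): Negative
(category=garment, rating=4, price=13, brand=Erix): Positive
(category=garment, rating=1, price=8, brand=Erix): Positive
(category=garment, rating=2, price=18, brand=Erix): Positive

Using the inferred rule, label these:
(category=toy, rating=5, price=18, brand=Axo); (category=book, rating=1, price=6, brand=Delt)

Negative, Negative

A rule that fits every label: category is garment AND brand is Erix — true of each 'Positive' example, false of each 'Negative' one.
(category=toy, rating=5, price=18, brand=Axo) — category is toy, brand is Axo, hence Negative.
(category=book, rating=1, price=6, brand=Delt) — category is book, brand is Delt, hence Negative.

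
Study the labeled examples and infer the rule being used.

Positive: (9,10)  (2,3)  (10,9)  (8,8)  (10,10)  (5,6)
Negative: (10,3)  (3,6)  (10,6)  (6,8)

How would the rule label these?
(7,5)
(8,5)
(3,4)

Negative, Negative, Positive

One predicate separates the groups cleanly: |first − second| ≤ 1.
(7,5): Negative (|7−5| = 2).
(8,5): Negative (|8−5| = 3).
(3,4): Positive (|3−4| = 1).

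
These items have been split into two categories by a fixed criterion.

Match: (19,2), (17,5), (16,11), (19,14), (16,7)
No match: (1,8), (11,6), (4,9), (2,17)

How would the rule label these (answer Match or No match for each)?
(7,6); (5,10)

No match, No match

The pattern is that an item is 'Match' exactly when: sum ≥ 21.
(7,6) — 7+6 = 13, hence No match. (5,10) — 5+10 = 15, hence No match.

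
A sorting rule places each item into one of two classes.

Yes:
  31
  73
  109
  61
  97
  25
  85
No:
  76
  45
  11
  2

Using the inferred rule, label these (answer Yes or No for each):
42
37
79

No, Yes, Yes

Rule: ≡ 1 (mod 6). This holds for each 'Yes' example and fails for each 'No' one.
42: 42 mod 6 = 0 — doesn't qualify, so No. 37: 37 mod 6 = 1 — meets the rule, so Yes. 79: 79 mod 6 = 1 — meets the rule, so Yes.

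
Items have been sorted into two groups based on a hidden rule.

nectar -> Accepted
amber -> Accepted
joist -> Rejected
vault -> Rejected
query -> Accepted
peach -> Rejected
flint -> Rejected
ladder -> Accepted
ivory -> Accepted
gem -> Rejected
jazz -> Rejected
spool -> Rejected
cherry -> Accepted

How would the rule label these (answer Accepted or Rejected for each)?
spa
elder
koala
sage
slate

Rejected, Accepted, Rejected, Rejected, Rejected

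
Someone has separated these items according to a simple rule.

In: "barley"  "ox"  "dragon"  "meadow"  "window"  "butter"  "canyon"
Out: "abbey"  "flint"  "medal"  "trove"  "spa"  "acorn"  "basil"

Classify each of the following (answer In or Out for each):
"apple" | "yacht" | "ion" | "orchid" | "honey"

A rule that fits every label: even length — true of each 'In' example, false of each 'Out' one.
"apple": Out (length 5). "yacht": Out (length 5). "ion": Out (length 3). "orchid": In (length 6). "honey": Out (length 5).

Out, Out, Out, In, Out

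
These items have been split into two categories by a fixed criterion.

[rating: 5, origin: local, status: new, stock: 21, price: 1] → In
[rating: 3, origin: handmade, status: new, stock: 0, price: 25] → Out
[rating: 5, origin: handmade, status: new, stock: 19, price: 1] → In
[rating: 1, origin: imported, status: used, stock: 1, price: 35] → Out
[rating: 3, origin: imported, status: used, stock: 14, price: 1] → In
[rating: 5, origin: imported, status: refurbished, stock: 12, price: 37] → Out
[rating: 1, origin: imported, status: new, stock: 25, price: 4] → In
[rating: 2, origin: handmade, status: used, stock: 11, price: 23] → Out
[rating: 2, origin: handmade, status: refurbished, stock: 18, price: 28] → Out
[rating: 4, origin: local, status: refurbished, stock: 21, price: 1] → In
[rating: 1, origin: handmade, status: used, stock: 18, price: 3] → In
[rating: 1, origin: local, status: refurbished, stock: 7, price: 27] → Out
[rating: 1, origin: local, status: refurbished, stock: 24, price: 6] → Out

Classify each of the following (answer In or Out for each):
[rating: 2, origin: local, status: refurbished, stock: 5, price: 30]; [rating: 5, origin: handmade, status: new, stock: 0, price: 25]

Out, Out

The rule appears to be: price ≤ 4.
Out: [rating: 2, origin: local, status: refurbished, stock: 5, price: 30], since price = 30.
Out: [rating: 5, origin: handmade, status: new, stock: 0, price: 25], since price = 25.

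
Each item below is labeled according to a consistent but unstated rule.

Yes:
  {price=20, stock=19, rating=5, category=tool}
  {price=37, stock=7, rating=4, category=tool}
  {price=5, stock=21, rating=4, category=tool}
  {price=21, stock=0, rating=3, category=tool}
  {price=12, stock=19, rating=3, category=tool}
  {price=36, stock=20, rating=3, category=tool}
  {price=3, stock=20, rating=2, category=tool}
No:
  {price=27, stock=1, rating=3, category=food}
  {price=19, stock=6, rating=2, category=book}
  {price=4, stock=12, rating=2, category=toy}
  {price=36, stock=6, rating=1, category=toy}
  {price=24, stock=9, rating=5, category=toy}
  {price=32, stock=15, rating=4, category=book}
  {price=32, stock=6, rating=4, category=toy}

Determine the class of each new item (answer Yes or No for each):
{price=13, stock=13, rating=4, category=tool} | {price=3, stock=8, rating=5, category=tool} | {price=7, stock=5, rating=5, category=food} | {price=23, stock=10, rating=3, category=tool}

Yes, Yes, No, Yes

The rule appears to be: category is tool.
Yes: {price=13, stock=13, rating=4, category=tool}, since category is tool. Yes: {price=3, stock=8, rating=5, category=tool}, since category is tool. No: {price=7, stock=5, rating=5, category=food}, since category is food. Yes: {price=23, stock=10, rating=3, category=tool}, since category is tool.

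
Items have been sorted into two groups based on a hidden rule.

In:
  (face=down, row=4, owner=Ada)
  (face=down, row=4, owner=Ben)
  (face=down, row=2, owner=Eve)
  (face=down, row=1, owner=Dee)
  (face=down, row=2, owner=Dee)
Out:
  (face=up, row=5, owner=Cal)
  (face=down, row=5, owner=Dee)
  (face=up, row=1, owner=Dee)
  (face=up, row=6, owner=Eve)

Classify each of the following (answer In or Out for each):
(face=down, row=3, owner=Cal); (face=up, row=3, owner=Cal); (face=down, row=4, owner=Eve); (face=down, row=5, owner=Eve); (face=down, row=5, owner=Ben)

The rule appears to be: face is down AND row ≤ 4.
In: (face=down, row=3, owner=Cal), since face is down, row = 3.
Out: (face=up, row=3, owner=Cal), since face is up, row = 3.
In: (face=down, row=4, owner=Eve), since face is down, row = 4.
Out: (face=down, row=5, owner=Eve), since face is down, row = 5.
Out: (face=down, row=5, owner=Ben), since face is down, row = 5.

In, Out, In, Out, Out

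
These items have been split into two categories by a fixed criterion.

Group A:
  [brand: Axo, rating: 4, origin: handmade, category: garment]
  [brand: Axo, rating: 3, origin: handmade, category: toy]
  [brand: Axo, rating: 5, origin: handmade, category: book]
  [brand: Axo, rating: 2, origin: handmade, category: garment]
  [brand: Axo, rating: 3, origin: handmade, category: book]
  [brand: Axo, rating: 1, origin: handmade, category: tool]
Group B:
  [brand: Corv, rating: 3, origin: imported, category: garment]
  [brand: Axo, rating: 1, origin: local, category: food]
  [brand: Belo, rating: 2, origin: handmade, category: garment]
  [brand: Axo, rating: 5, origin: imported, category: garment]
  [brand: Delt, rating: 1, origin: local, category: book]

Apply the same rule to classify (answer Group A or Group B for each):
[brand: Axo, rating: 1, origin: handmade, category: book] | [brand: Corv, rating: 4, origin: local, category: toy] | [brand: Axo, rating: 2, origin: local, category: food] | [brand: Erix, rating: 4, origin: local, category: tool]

The simplest hypothesis consistent with all the labels is: origin is handmade AND brand is Axo.
[brand: Axo, rating: 1, origin: handmade, category: book]: origin is handmade, brand is Axo, fits → Group A. [brand: Corv, rating: 4, origin: local, category: toy]: origin is local, brand is Corv, does not satisfy this → Group B. [brand: Axo, rating: 2, origin: local, category: food]: origin is local, brand is Axo, does not satisfy this → Group B. [brand: Erix, rating: 4, origin: local, category: tool]: origin is local, brand is Erix, does not satisfy this → Group B.

Group A, Group B, Group B, Group B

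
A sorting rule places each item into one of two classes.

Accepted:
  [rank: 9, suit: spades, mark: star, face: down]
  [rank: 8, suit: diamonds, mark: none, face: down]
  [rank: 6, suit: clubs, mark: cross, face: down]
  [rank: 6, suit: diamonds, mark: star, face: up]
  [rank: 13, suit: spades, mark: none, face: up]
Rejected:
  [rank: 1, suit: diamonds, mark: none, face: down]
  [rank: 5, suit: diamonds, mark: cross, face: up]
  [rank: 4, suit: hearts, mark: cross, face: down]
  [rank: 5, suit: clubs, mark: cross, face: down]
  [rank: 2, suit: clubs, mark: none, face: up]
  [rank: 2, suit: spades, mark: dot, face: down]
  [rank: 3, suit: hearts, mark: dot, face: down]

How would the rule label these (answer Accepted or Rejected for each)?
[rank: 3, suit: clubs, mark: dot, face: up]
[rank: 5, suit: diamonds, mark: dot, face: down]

Rule: rank ≥ 6. This holds for each 'Accepted' example and fails for each 'Rejected' one.
[rank: 3, suit: clubs, mark: dot, face: up] → rank = 3 → Rejected. [rank: 5, suit: diamonds, mark: dot, face: down] → rank = 5 → Rejected.

Rejected, Rejected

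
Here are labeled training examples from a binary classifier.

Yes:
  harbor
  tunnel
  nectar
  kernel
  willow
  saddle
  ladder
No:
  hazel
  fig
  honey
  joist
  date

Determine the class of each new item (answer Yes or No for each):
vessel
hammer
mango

The classifier is using: length 6.

Yes, Yes, No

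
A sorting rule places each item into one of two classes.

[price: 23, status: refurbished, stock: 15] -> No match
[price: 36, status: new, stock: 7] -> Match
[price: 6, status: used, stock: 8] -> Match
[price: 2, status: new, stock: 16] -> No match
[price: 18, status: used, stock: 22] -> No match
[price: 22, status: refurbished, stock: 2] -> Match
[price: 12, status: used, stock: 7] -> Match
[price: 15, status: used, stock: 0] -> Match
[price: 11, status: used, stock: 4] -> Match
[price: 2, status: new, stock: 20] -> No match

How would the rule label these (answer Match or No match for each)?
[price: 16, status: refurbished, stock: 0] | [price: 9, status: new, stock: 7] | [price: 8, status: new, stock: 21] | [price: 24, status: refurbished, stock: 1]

Match, Match, No match, Match

All 'Match' examples share one property — stock ≤ 8 — and every 'No match' example lacks it.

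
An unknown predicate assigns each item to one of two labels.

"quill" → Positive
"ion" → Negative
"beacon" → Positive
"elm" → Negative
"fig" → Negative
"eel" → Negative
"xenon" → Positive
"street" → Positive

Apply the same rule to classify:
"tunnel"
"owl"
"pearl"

Positive, Negative, Positive

Every 'Positive' example satisfies: length ≥ 5. None of the 'Negative' examples do.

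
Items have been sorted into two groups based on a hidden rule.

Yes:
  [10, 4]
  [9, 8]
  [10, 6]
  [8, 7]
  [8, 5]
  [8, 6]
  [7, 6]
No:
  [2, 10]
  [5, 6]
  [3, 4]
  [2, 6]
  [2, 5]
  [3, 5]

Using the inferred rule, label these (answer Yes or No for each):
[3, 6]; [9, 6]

No, Yes

Every 'Yes' example satisfies: first > second. None of the 'No' examples do.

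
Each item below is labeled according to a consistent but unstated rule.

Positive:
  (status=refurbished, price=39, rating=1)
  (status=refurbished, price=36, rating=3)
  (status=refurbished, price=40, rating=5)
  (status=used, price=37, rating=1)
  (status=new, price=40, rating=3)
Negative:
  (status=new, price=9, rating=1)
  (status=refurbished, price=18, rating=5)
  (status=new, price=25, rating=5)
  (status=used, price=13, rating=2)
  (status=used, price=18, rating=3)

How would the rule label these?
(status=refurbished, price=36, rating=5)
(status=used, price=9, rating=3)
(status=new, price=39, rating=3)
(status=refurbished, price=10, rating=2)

Positive, Negative, Positive, Negative

The common property of the 'Positive' items is: price ≥ 36. No 'Negative' item has it.
Positive: (status=refurbished, price=36, rating=5), since price = 36.
Negative: (status=used, price=9, rating=3), since price = 9.
Positive: (status=new, price=39, rating=3), since price = 39.
Negative: (status=refurbished, price=10, rating=2), since price = 10.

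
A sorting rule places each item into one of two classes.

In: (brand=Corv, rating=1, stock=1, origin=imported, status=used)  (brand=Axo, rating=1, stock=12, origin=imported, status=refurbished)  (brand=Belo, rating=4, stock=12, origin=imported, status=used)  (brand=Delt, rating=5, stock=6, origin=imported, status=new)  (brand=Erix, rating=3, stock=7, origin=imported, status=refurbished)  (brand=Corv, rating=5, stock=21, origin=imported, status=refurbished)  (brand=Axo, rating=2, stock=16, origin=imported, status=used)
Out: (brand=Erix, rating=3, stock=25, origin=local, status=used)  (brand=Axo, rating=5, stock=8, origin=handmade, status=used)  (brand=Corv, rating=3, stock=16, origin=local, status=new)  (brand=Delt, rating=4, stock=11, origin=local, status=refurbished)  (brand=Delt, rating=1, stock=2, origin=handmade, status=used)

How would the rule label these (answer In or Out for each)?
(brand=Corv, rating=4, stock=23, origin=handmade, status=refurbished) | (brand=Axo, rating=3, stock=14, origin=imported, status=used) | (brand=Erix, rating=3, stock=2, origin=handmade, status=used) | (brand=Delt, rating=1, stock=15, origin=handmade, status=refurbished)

Out, In, Out, Out

The simplest hypothesis consistent with all the labels is: origin is imported.
(brand=Corv, rating=4, stock=23, origin=handmade, status=refurbished): origin is handmade, fails the rule → Out.
(brand=Axo, rating=3, stock=14, origin=imported, status=used): origin is imported, qualifies → In.
(brand=Erix, rating=3, stock=2, origin=handmade, status=used): origin is handmade, fails the rule → Out.
(brand=Delt, rating=1, stock=15, origin=handmade, status=refurbished): origin is handmade, fails the rule → Out.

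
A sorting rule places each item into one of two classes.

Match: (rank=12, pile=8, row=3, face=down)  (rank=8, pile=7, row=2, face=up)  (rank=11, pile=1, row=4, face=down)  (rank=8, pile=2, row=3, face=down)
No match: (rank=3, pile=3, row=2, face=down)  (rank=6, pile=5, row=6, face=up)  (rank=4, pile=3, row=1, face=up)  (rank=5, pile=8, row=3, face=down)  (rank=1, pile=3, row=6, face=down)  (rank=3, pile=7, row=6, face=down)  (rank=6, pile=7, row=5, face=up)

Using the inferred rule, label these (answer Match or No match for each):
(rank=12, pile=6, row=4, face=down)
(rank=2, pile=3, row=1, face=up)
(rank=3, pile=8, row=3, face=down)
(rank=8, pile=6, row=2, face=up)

The distinguishing property — rank ≥ 8 — holds for all the 'Match' cases and none of the 'No match' cases.

Match, No match, No match, Match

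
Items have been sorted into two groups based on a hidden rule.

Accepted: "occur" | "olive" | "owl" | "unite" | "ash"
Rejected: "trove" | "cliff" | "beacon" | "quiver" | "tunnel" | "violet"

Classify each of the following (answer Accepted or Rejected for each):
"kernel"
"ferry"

Checking candidate rules against both groups, what survives is: starts with a vowel.
"kernel": Rejected (starts with 'k').
"ferry": Rejected (starts with 'f').

Rejected, Rejected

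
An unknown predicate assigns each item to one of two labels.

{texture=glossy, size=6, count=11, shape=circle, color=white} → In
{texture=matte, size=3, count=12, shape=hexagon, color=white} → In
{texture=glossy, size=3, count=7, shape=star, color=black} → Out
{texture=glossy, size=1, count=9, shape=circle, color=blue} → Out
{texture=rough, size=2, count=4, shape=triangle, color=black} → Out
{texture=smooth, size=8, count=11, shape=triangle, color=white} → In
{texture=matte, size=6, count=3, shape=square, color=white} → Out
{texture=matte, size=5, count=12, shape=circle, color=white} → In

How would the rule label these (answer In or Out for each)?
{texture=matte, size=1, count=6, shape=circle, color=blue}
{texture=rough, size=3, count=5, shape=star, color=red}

Out, Out

The classifier is using: count ≥ 11.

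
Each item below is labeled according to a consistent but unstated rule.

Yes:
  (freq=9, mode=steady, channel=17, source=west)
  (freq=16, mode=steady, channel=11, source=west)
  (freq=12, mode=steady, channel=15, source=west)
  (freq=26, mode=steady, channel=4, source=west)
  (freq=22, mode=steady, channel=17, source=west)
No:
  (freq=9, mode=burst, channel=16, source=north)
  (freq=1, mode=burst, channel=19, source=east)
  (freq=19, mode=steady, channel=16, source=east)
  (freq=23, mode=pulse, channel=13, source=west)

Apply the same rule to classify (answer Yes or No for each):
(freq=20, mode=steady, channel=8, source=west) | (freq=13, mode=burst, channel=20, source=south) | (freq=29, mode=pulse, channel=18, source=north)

Yes, No, No

The pattern is that an item is 'Yes' exactly when: mode is steady AND source is west.
(freq=20, mode=steady, channel=8, source=west): Yes (mode is steady, source is west). (freq=13, mode=burst, channel=20, source=south): No (mode is burst, source is south). (freq=29, mode=pulse, channel=18, source=north): No (mode is pulse, source is north).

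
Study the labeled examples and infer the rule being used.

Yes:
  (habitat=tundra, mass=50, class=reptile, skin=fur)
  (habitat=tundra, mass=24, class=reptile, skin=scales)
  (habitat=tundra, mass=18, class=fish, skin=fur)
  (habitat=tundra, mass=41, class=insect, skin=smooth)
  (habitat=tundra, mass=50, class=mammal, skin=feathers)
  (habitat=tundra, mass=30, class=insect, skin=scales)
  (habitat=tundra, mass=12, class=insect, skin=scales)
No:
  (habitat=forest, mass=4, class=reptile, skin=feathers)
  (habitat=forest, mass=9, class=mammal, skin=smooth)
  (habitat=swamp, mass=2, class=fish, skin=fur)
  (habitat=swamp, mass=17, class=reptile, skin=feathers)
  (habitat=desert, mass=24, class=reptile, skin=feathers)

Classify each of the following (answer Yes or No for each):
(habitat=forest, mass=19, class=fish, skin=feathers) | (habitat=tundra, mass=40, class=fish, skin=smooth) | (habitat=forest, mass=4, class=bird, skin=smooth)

No, Yes, No

Every 'Yes' example satisfies: habitat is tundra. None of the 'No' examples do.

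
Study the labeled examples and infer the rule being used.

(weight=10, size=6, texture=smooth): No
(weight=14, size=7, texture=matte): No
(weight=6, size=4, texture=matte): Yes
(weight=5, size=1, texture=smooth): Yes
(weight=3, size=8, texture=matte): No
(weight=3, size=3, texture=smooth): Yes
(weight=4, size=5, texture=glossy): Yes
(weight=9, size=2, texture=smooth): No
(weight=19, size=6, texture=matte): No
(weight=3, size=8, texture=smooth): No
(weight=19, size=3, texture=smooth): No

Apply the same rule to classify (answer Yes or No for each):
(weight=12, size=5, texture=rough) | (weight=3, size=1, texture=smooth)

No, Yes

Every 'Yes' example satisfies: weight ≤ 6 AND size ≤ 5. None of the 'No' examples do.
(weight=12, size=5, texture=rough): weight = 12, size = 5, does not satisfy this → No.
(weight=3, size=1, texture=smooth): weight = 3, size = 1, qualifies → Yes.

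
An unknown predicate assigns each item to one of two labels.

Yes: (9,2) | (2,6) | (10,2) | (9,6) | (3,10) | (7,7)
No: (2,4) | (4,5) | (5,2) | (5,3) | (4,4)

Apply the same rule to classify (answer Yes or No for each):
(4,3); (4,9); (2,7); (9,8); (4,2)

The simplest hypothesis consistent with all the labels is: max ≥ 6.
(4,3): max 4, doesn't qualify → No.
(4,9): max 9, qualifies → Yes.
(2,7): max 7, qualifies → Yes.
(9,8): max 9, qualifies → Yes.
(4,2): max 4, doesn't qualify → No.

No, Yes, Yes, Yes, No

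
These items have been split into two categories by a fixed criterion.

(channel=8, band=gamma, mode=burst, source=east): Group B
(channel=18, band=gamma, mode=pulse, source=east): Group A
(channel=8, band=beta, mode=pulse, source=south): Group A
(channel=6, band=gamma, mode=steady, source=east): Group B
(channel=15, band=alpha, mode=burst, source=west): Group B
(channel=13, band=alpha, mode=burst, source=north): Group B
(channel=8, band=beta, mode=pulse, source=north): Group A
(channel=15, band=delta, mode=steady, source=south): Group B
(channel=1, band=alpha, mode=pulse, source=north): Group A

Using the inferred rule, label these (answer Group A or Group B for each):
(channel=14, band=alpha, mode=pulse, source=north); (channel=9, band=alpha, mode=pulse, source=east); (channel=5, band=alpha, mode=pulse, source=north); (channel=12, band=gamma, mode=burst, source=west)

Group A, Group A, Group A, Group B

The common property of the 'Group A' items is: mode is pulse. No 'Group B' item has it.
(channel=14, band=alpha, mode=pulse, source=north) → mode is pulse → Group A. (channel=9, band=alpha, mode=pulse, source=east) → mode is pulse → Group A. (channel=5, band=alpha, mode=pulse, source=north) → mode is pulse → Group A. (channel=12, band=gamma, mode=burst, source=west) → mode is burst → Group B.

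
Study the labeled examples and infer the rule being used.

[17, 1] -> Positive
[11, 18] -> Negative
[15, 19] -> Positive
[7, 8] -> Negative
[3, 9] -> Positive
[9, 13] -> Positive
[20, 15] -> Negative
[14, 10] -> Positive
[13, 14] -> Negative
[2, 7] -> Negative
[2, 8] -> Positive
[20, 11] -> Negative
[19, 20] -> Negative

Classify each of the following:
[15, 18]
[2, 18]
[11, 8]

Negative, Positive, Negative

The classifier is using: sum is even.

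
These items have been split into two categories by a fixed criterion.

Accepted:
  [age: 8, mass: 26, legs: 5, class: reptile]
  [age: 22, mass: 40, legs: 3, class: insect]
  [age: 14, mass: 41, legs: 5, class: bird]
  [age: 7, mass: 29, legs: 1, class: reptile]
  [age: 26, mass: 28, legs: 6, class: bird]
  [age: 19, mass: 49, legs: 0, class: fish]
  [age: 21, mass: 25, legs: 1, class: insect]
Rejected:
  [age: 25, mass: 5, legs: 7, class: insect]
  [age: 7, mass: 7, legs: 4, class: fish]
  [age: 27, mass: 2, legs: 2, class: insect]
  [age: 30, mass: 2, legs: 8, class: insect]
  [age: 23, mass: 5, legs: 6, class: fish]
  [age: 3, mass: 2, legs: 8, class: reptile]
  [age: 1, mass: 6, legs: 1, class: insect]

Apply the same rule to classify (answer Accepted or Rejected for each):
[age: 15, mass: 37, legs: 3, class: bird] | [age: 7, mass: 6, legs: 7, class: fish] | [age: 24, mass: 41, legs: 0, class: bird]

Every 'Accepted' example satisfies: mass ≥ 25. None of the 'Rejected' examples do.

Accepted, Rejected, Accepted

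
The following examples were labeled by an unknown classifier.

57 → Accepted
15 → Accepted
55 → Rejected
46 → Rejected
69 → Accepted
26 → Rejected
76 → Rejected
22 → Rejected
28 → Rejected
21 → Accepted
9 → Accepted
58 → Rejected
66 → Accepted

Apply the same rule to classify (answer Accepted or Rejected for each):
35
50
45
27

Rejected, Rejected, Accepted, Accepted

Looking at the examples, the only property every 'Accepted' case has and every 'Rejected' case lacks is: multiple of 3.
35: 35 = 3·11 + 2, lacks this property → Rejected.
50: 50 = 3·16 + 2, lacks this property → Rejected.
45: 45 = 3·15, qualifies → Accepted.
27: 27 = 3·9, qualifies → Accepted.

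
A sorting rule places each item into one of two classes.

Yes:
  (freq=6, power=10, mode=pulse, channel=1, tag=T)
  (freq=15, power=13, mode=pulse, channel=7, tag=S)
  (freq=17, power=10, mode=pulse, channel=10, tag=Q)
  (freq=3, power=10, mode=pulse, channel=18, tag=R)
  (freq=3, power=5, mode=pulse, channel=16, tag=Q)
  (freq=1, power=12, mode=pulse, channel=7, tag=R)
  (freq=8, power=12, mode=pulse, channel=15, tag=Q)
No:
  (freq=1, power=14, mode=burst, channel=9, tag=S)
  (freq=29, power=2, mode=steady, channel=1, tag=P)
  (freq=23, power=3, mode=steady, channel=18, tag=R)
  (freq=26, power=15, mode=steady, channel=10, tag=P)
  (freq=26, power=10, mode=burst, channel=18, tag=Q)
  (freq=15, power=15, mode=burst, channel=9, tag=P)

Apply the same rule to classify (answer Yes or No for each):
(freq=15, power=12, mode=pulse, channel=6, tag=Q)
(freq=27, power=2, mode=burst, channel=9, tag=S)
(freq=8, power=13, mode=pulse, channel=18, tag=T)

Yes, No, Yes

Every 'Yes' example satisfies: mode is pulse. None of the 'No' examples do.
(freq=15, power=12, mode=pulse, channel=6, tag=Q) → mode is pulse → Yes. (freq=27, power=2, mode=burst, channel=9, tag=S) → mode is burst → No. (freq=8, power=13, mode=pulse, channel=18, tag=T) → mode is pulse → Yes.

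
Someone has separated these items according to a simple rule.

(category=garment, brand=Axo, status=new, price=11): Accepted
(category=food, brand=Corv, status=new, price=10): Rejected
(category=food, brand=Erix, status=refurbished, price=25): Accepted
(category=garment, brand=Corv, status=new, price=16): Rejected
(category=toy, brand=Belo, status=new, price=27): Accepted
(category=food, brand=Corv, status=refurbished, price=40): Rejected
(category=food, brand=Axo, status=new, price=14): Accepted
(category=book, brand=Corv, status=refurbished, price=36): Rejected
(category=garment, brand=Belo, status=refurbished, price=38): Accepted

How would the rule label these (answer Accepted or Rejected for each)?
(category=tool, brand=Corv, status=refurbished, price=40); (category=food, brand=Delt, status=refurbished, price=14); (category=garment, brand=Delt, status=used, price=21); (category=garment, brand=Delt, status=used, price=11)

The simplest hypothesis consistent with all the labels is: brand is not Corv.
(category=tool, brand=Corv, status=refurbished, price=40): brand is Corv — lacks this property, so Rejected. (category=food, brand=Delt, status=refurbished, price=14): brand is Delt — qualifies, so Accepted. (category=garment, brand=Delt, status=used, price=21): brand is Delt — qualifies, so Accepted. (category=garment, brand=Delt, status=used, price=11): brand is Delt — qualifies, so Accepted.

Rejected, Accepted, Accepted, Accepted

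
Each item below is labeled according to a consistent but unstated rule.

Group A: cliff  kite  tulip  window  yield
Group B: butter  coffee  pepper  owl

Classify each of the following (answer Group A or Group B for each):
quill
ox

'Group A' ⟺ contains 'i'.
quill: has 'i' — qualifies, so Group A. ox: no 'i' — doesn't match, so Group B.

Group A, Group B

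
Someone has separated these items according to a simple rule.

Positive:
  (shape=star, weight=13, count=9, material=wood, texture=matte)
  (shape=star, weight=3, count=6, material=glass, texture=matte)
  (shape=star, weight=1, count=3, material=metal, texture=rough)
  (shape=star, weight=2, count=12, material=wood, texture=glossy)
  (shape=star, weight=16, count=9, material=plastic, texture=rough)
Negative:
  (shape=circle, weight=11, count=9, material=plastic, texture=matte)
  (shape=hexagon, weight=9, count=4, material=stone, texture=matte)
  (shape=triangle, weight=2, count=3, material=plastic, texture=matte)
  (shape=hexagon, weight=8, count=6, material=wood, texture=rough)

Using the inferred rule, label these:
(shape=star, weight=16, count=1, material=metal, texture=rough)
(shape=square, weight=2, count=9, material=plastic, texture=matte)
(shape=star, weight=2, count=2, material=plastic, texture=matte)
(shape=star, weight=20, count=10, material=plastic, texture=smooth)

Checking candidate rules against both groups, what survives is: shape is star.
(shape=star, weight=16, count=1, material=metal, texture=rough) → shape is star → Positive.
(shape=square, weight=2, count=9, material=plastic, texture=matte) → shape is square → Negative.
(shape=star, weight=2, count=2, material=plastic, texture=matte) → shape is star → Positive.
(shape=star, weight=20, count=10, material=plastic, texture=smooth) → shape is star → Positive.

Positive, Negative, Positive, Positive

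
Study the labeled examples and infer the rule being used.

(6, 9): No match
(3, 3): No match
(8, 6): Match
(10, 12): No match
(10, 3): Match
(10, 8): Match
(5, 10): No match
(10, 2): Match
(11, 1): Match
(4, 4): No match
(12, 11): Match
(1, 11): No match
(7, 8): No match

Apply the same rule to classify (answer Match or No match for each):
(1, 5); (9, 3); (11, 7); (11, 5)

No match, Match, Match, Match

A rule that fits every label: first > second — true of each 'Match' example, false of each 'No match' one.
(1, 5): 1 < 5 — does not pass, so No match.
(9, 3): 9 > 3 — passes, so Match.
(11, 7): 11 > 7 — passes, so Match.
(11, 5): 11 > 5 — passes, so Match.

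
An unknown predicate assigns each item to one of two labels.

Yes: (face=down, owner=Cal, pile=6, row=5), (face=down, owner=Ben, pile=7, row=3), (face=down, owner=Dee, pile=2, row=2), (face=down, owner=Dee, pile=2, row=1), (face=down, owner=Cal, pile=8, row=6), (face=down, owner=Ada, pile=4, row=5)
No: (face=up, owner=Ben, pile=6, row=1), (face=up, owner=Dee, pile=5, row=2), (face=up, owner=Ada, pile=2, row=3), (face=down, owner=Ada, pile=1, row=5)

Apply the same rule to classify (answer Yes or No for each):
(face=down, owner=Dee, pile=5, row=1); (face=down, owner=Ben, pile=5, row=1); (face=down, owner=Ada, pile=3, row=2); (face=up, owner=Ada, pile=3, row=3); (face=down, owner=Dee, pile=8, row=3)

Rule: face is down AND pile ≥ 2. This holds for each 'Yes' example and fails for each 'No' one.

Yes, Yes, Yes, No, Yes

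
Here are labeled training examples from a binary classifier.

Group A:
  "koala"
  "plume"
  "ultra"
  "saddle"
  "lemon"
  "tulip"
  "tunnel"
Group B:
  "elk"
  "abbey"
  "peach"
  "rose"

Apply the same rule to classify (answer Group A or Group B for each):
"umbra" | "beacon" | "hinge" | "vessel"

Group B, Group B, Group B, Group A

Every 'Group A' example satisfies: length ≥ 4 AND contains 'l'. None of the 'Group B' examples do.
"umbra": Group B (length 5, no 'l'). "beacon": Group B (length 6, no 'l'). "hinge": Group B (length 5, no 'l'). "vessel": Group A (length 6, has 'l').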